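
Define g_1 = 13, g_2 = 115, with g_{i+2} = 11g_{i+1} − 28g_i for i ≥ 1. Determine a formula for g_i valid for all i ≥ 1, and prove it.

Claim: g_i = 3·7^i − 2·4^i.

Base cases: g_1 = 13 and 3·7^1 − 2·4^1 = 13; g_2 = 115 and 3·7^2 − 2·4^2 = 115.
Assume g_j = 3·7^j − 2·4^j for all 1 ≤ j ≤ m, where m ≥ 2.
Then g_{m+1} = 11g_m − 28g_{m−1} = 11·(3·7^m − 2·4^m) − 28·(3·7^{m−1} − 2·4^{m−1}) = 3·(11·7 − 28)7^{m−1} − 2·(11·4 − 28)4^{m−1} = 147·7^{m−1} − 32·4^{m−1} = 3·7^{m+1} − 2·4^{m+1}.
This completes the inductive step, so g_i = 3·7^i − 2·4^i for all i ≥ 1.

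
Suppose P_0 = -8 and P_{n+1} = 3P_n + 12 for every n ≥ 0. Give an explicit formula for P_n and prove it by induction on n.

Claim: P_n = -2·3^n − 6.

Base case: P_0 = -8, and -2·3^0 − 6 = -2 − 6 = -8.
Assume P_m = -2·3^m − 6 for some m ≥ 0.
Then P_{m+1} = 3P_m + 12 = 3·(-2·3^m − 6) + 12 = -6·3^m − 18 + 12 = -2·3^{m+1} − 6.
This completes the inductive step, so P_n = -2·3^n − 6 for all n ≥ 0.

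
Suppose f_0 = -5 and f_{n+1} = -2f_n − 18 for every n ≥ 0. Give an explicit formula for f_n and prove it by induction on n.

Claim: f_n = (-2)^n − 6.

Base case: f_0 = -5, and (-2)^0 − 6 = 1 − 6 = -5.
Assume f_r = (-2)^r − 6 for some r ≥ 0.
Then f_{r+1} = -2f_r − 18 = -2·((-2)^r − 6) − 18 = -2·(-2)^r + 12 − 18 = (-2)^{r+1} − 6.
This completes the inductive step, so f_n = (-2)^n − 6 for all n ≥ 0.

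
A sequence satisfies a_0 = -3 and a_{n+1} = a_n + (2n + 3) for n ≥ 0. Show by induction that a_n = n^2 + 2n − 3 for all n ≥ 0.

Base case: a_0 = -3, and 0^2 + 2·0 − 3 = -3.
Assume a_m = m^2 + 2m − 3.
Then a_{m+1} = a_m + (2m + 3) = (m^2 + 2m − 3) + (2m + 3) = m^2 + 4m,
and (m+1)^2 + 2·(m+1) − 3 = m^2 + 4m.
This completes the inductive step, so a_n = n^2 + 2n − 3 for all n ≥ 0.

a_n = n^2 + 2n − 3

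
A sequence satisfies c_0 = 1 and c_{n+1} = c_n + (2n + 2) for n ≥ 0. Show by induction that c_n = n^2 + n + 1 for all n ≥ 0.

Base case: c_0 = 1, and 0^2 + 0 + 1 = 1.
Assume c_j = j^2 + j + 1.
Then c_{j+1} = c_j + (2j + 2) = (j^2 + j + 1) + (2j + 2) = j^2 + 3j + 3,
and (j+1)^2 + (j+1) + 1 = j^2 + 3j + 3.
This completes the inductive step, so c_n = n^2 + n + 1 for all n ≥ 0.

c_n = n^2 + n + 1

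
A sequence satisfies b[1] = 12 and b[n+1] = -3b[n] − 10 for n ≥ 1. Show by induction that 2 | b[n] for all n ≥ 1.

Base case: b[1] = 12 = 2·6, so 2 | b[1].
Assume 2 | b[r], so b[r] = 2t for some integer t.
Then b[r+1] = -3b[r] − 10 = -3·(2t) − 10 = 2(-3t − 5), so 2 | b[r+1].
So the property holds for r+1, and by induction 2 | b[n] for all n ≥ 1.

2 | b[n]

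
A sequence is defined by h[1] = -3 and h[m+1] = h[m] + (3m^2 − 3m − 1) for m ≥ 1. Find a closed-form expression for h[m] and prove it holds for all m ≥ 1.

Claim: h[m] = m^3 − 3m^2 + m − 2.

Base case: h[1] = -3, and 1^3 − 3·1^2 + 1 − 2 = -3.
Assume h[j] = j^3 − 3j^2 + j − 2.
Then h[j+1] = h[j] + (3j^2 − 3j − 1) = (j^3 − 3j^2 + j − 2) + (3j^2 − 3j − 1) = j^3 − 2j − 3,
and (j+1)^3 − 3·(j+1)^2 + (j+1) − 2 = j^3 − 2j − 3.
This completes the inductive step, so h[m] = m^3 − 3m^2 + m − 2 for all m ≥ 1.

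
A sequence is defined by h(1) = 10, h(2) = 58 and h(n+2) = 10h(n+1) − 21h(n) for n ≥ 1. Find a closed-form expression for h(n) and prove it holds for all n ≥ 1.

Claim: h(n) = 7^n + 3^n.

Base cases: h(1) = 10 and 7^1 + 3^1 = 10; h(2) = 58 and 7^2 + 3^2 = 58.
Assume h(j) = 7^j + 3^j for all 1 ≤ j ≤ k, where k ≥ 2.
Then h(k+1) = 10h(k) − 21h(k−1) = 10·(7^k + 3^k) − 21·(7^{k−1} + 3^{k−1}) = (10·7 − 21)7^{k−1} + (10·3 − 21)3^{k−1} = 49·7^{k−1} + 9·3^{k−1} = 7^{k+1} + 3^{k+1}.
Hence h(n) = 7^n + 3^n for every n ≥ 1, by strong induction.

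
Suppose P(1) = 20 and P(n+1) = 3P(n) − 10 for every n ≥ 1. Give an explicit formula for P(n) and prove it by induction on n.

Claim: P(n) = 5·3^n + 5.

Base case: P(1) = 20, and 5·3^1 + 5 = 15 + 5 = 20.
Assume P(m) = 5·3^m + 5 for some m ≥ 1.
Then P(m+1) = 3P(m) − 10 = 3·(5·3^m + 5) − 10 = 15·3^m + 15 − 10 = 5·3^{m+1} + 5.
Hence P(n) = 5·3^n + 5 for every n ≥ 1, by induction.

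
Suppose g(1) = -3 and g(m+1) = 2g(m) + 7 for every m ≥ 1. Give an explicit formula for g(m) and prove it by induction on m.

Claim: g(m) = 2^{m+1} − 7.

Base case: g(1) = -3, and 2^{1+1} − 7 = 4 − 7 = -3.
Assume g(r) = 2^{r+1} − 7 for some r ≥ 1.
Then g(r+1) = 2g(r) + 7 = 2·(2^{r+1} − 7) + 7 = 2^{r+2} − 14 + 7 = 2^{r+2} − 7.
This completes the inductive step, so g(m) = 2^{m+1} − 7 for all m ≥ 1.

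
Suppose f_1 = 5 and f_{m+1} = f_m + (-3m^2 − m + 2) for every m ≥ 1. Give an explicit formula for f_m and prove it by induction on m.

Claim: f_m = -m^3 + m^2 + 2m + 3.

Base case: f_1 = 5, and -1^3 + 1^2 + 2·1 + 3 = 5.
Assume f_k = -k^3 + k^2 + 2k + 3.
Then f_{k+1} = f_k + (-3k^2 − k + 2) = (-k^3 + k^2 + 2k + 3) + (-3k^2 − k + 2) = -k^3 − 2k^2 + k + 5,
and -(k+1)^3 + (k+1)^2 + 2·(k+1) + 3 = -k^3 − 2k^2 + k + 5.
Hence f_m = -m^3 + m^2 + 2m + 3 for every m ≥ 1, by induction.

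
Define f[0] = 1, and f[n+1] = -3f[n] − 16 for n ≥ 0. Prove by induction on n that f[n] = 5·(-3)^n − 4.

Base case: f[0] = 1, and 5·(-3)^0 − 4 = 5 − 4 = 1.
Assume f[j] = 5·(-3)^j − 4 for some j ≥ 0.
Then f[j+1] = -3f[j] − 16 = -3·(5·(-3)^j − 4) − 16 = -15·(-3)^j + 12 − 16 = 5·(-3)^{j+1} − 4.
So the formula holds for j+1, and by induction f[n] = 5·(-3)^n − 4 for all n ≥ 0.

f[n] = 5·(-3)^n − 4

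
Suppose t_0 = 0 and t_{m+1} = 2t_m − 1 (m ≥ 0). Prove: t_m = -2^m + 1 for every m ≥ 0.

Base case: t_0 = 0, and -2^0 + 1 = -1 + 1 = 0.
Assume t_j = -2^j + 1 for some j ≥ 0.
Then t_{j+1} = 2t_j − 1 = 2·(-2^j + 1) − 1 = -2^{j+1} + 2 − 1 = -2^{j+1} + 1.
So the formula holds for j+1, and by induction t_m = -2^m + 1 for all m ≥ 0.

t_m = -2^m + 1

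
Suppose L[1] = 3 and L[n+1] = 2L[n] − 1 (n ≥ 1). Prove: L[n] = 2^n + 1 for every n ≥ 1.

Base case: L[1] = 3, and 2^1 + 1 = 2 + 1 = 3.
Assume L[r] = 2^r + 1 for some r ≥ 1.
Then L[r+1] = 2L[r] − 1 = 2·(2^r + 1) − 1 = 2^{r+1} + 2 − 1 = 2^{r+1} + 1.
This completes the inductive step, so L[n] = 2^n + 1 for all n ≥ 1.

L[n] = 2^n + 1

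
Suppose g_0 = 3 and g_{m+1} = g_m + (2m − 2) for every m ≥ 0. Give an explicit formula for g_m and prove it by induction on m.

Claim: g_m = m^2 − 3m + 3.

Base case: g_0 = 3, and 0^2 − 3·0 + 3 = 3.
Assume g_j = j^2 − 3j + 3.
Then g_{j+1} = g_j + (2j − 2) = (j^2 − 3j + 3) + (2j − 2) = j^2 − j + 1,
and (j+1)^2 − 3·(j+1) + 3 = j^2 − j + 1.
This completes the inductive step, so g_m = m^2 − 3m + 3 for all m ≥ 0.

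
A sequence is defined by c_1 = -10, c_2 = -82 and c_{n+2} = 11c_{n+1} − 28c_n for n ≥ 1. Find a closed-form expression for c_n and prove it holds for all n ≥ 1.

Claim: c_n = 4^n − 2·7^n.

Base cases: c_1 = -10 and 4^1 − 2·7^1 = -10; c_2 = -82 and 4^2 − 2·7^2 = -82.
Assume c_i = 4^i − 2·7^i for all 1 ≤ i ≤ j, where j ≥ 2.
Then c_{j+1} = 11c_j − 28c_{j−1} = 11·(4^j − 2·7^j) − 28·(4^{j−1} − 2·7^{j−1}) = (11·4 − 28)4^{j−1} − 2·(11·7 − 28)7^{j−1} = 16·4^{j−1} − 98·7^{j−1} = 4^{j+1} − 2·7^{j+1}.
Hence c_n = 4^n − 2·7^n for every n ≥ 1, by strong induction.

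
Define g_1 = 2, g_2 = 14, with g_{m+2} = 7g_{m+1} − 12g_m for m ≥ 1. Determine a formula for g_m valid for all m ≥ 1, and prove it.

Claim: g_m = 2·4^m − 2·3^m.

Base cases: g_1 = 2 and 2·4^1 − 2·3^1 = 2; g_2 = 14 and 2·4^2 − 2·3^2 = 14.
Assume g_j = 2·4^j − 2·3^j for all 1 ≤ j ≤ k, where k ≥ 2.
Then g_{k+1} = 7g_k − 12g_{k−1} = 7·(2·4^k − 2·3^k) − 12·(2·4^{k−1} − 2·3^{k−1}) = 2·(7·4 − 12)4^{k−1} − 2·(7·3 − 12)3^{k−1} = 32·4^{k−1} − 18·3^{k−1} = 2·4^{k+1} − 2·3^{k+1}.
Hence g_m = 2·4^m − 2·3^m for every m ≥ 1, by strong induction.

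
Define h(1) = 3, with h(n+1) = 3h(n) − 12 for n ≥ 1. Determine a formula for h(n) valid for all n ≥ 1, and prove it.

Claim: h(n) = -3^n + 6.

Base case: h(1) = 3, and -3^1 + 6 = -3 + 6 = 3.
Assume h(m) = -3^m + 6 for some m ≥ 1.
Then h(m+1) = 3h(m) − 12 = 3·(-3^m + 6) − 12 = -3^{m+1} + 18 − 12 = -3^{m+1} + 6.
This completes the inductive step, so h(n) = -3^n + 6 for all n ≥ 1.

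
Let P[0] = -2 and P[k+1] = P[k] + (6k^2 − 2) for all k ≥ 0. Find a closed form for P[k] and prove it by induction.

Claim: P[k] = 2k^3 − 3k^2 − k − 2.

Base case: P[0] = -2, and 2·0^3 − 3·0^2 − 0 − 2 = -2.
Assume P[r] = 2r^3 − 3r^2 − r − 2.
Then P[r+1] = P[r] + (6r^2 − 2) = (2r^3 − 3r^2 − r − 2) + (6r^2 − 2) = 2r^3 + 3r^2 − r − 4,
and 2·(r+1)^3 − 3·(r+1)^2 − (r+1) − 2 = 2r^3 + 3r^2 − r − 4.
By induction, P[k] = 2k^3 − 3k^2 − k − 2 for all k ≥ 0.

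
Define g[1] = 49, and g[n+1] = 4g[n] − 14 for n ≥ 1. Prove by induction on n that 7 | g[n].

Base case: g[1] = 49 = 7·7, so 7 | g[1].
Assume 7 | g[r], so g[r] = 7t for some integer t.
Then g[r+1] = 4g[r] − 14 = 4·(7t) − 14 = 7(4t − 2), so 7 | g[r+1].
This completes the inductive step, so 7 | g[n] for all n ≥ 1.

7 | g[n]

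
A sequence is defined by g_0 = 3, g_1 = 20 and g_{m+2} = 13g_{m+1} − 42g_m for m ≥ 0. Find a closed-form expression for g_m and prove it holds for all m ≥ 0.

Claim: g_m = 6^m + 2·7^m.

Base cases: g_0 = 3 and 6^0 + 2·7^0 = 3; g_1 = 20 and 6^1 + 2·7^1 = 20.
Assume g_j = 6^j + 2·7^j for all 0 ≤ j ≤ k, where k ≥ 1.
Then g_{k+1} = 13g_k − 42g_{k−1} = 13·(6^k + 2·7^k) − 42·(6^{k−1} + 2·7^{k−1}) = (13·6 − 42)6^{k−1} + 2·(13·7 − 42)7^{k−1} = 36·6^{k−1} + 98·7^{k−1} = 6^{k+1} + 2·7^{k+1}.
Hence g_m = 6^m + 2·7^m for every m ≥ 0, by strong induction.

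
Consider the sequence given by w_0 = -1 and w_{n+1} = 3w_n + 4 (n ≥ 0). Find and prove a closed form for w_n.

Claim: w_n = 3^n − 2.

Base case: w_0 = -1, and 3^0 − 2 = 1 − 2 = -1.
Assume w_r = 3^r − 2 for some r ≥ 0.
Then w_{r+1} = 3w_r + 4 = 3·(3^r − 2) + 4 = 3^{r+1} − 6 + 4 = 3^{r+1} − 2.
By induction, w_n = 3^n − 2 for all n ≥ 0.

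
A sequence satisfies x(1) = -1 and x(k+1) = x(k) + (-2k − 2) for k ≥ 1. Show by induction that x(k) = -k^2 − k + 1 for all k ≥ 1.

Base case: x(1) = -1, and -1^2 − 1 + 1 = -1.
Assume x(j) = -j^2 − j + 1.
Then x(j+1) = x(j) + (-2j − 2) = (-j^2 − j + 1) + (-2j − 2) = -j^2 − 3j − 1,
and -(j+1)^2 − (j+1) + 1 = -j^2 − 3j − 1.
By induction, x(k) = -k^2 − k + 1 for all k ≥ 1.

x(k) = -k^2 − k + 1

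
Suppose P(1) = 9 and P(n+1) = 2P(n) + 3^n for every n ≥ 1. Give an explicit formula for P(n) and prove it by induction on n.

Claim: P(n) = 3·2^n + 3^n.

Base case: P(1) = 9, and 3·2^1 + 3^1 = 6 + 3 = 9.
Assume P(r) = 3·2^r + 3^r for some r ≥ 1.
Then P(r+1) = 2P(r) + 3^r = 2·(3·2^r + 3^r) + 3^r = 3·2^{r+1} + 2·3^r + 3^r = 3·2^{r+1} + 3·3^r = 3·2^{r+1} + 3^{r+1}.
By induction, P(n) = 3·2^n + 3^n for all n ≥ 1.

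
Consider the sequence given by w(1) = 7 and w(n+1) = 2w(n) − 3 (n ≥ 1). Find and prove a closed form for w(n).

Claim: w(n) = 2^{n+1} + 3.

Base case: w(1) = 7, and 2^{1+1} + 3 = 4 + 3 = 7.
Assume w(k) = 2^{k+1} + 3 for some k ≥ 1.
Then w(k+1) = 2w(k) − 3 = 2·(2^{k+1} + 3) − 3 = 2^{k+2} + 6 − 3 = 2^{k+2} + 3.
By induction, w(n) = 2^{n+1} + 3 for all n ≥ 1.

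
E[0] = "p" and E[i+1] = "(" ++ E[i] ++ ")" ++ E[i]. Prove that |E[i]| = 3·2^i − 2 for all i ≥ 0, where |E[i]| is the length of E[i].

Base case: |E[0]| = 1, and 3·2^0 − 2 = 1.
Assume |E[k]| = 3·2^k − 2.
Then |E[k+1]| = 1 + |E[k]| + 1 + |E[k]| = 2|E[k]| + 2 = 2(3·2^k − 2) + 2 = 3·2^{k+1} − 4 + 2 = 3·2^{k+1} − 2.
By induction, |E[i]| = 3·2^i − 2 for all i ≥ 0.

|E[i]| = 3·2^i − 2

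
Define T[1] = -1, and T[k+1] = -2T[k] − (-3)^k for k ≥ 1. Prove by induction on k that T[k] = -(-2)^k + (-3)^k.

Base case: T[1] = -1, and -(-2)^1 + (-3)^1 = 2 − 3 = -1.
Assume T[m] = -(-2)^m + (-3)^m for some m ≥ 1.
Then T[m+1] = -2T[m] − (-3)^m = -2·(-(-2)^m + (-3)^m) − (-3)^m = -(-2)^{m+1} − 2·(-3)^m − (-3)^m = -(-2)^{m+1} − 3·(-3)^m = -(-2)^{m+1} + (-3)^{m+1}.
Hence T[k] = -(-2)^k + (-3)^k for every k ≥ 1, by induction.

T[k] = -(-2)^k + (-3)^k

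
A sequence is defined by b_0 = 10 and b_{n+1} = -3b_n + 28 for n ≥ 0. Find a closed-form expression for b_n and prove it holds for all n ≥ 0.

Claim: b_n = 3·(-3)^n + 7.

Base case: b_0 = 10, and 3·(-3)^0 + 7 = 3 + 7 = 10.
Assume b_k = 3·(-3)^k + 7 for some k ≥ 0.
Then b_{k+1} = -3b_k + 28 = -3·(3·(-3)^k + 7) + 28 = -9·(-3)^k − 21 + 28 = 3·(-3)^{k+1} + 7.
Hence b_n = 3·(-3)^n + 7 for every n ≥ 0, by induction.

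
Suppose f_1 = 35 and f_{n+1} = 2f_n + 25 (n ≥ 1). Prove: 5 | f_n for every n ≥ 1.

Base case: f_1 = 35 = 5·7, so 5 | f_1.
Assume 5 | f_r, so f_r = 5t for some integer t.
Then f_{r+1} = 2f_r + 25 = 2·(5t) + 25 = 5(2t + 5), so 5 | f_{r+1}.
This completes the inductive step, so 5 | f_n for all n ≥ 1.

5 | f_n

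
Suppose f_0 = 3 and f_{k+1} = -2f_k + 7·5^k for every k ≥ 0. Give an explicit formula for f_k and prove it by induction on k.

Claim: f_k = 2·(-2)^k + 5^k.

Base case: f_0 = 3, and 2·(-2)^0 + 5^0 = 2 + 1 = 3.
Assume f_r = 2·(-2)^r + 5^r for some r ≥ 0.
Then f_{r+1} = -2f_r + 7·5^r = -2·(2·(-2)^r + 5^r) + 7·5^r = 2·(-2)^{r+1} − 2·5^r + 7·5^r = 2·(-2)^{r+1} + 5·5^r = 2·(-2)^{r+1} + 5^{r+1}.
So the formula holds for r+1, and by induction f_k = 2·(-2)^k + 5^k for all k ≥ 0.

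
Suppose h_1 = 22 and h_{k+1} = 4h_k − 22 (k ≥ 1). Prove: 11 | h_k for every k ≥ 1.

Base case: h_1 = 22 = 11·2, so 11 | h_1.
Assume 11 | h_r, so h_r = 11t for some integer t.
Then h_{r+1} = 4h_r − 22 = 4·(11t) − 22 = 11(4t − 2), so 11 | h_{r+1}.
This completes the inductive step, so 11 | h_k for all k ≥ 1.

11 | h_k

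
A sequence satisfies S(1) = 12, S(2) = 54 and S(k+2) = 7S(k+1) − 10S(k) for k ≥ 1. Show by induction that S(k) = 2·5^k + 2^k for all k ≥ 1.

Base cases: S(1) = 12 and 2·5^1 + 2^1 = 12; S(2) = 54 and 2·5^2 + 2^2 = 54.
Assume S(i) = 2·5^i + 2^i for all 1 ≤ i ≤ j, where j ≥ 2.
Then S(j+1) = 7S(j) − 10S(j−1) = 7·(2·5^j + 2^j) − 10·(2·5^{j−1} + 2^{j−1}) = 2·(7·5 − 10)5^{j−1} + (7·2 − 10)2^{j−1} = 50·5^{j−1} + 4·2^{j−1} = 2·5^{j+1} + 2^{j+1}.
So the formula holds for j+1, and by strong induction S(k) = 2·5^k + 2^k for all k ≥ 1.

S(k) = 2·5^k + 2^k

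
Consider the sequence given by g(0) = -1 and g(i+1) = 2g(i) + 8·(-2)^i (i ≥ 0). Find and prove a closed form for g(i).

Claim: g(i) = 2^i − 2·(-2)^i.

Base case: g(0) = -1, and 2^0 − 2·(-2)^0 = 1 − 2 = -1.
Assume g(m) = 2^m − 2·(-2)^m for some m ≥ 0.
Then g(m+1) = 2g(m) + 8·(-2)^m = 2·(2^m − 2·(-2)^m) + 8·(-2)^m = 2^{m+1} − 4·(-2)^m + 8·(-2)^m = 2^{m+1} + 4·(-2)^m = 2^{m+1} − 2·(-2)^{m+1}.
Hence g(i) = 2^i − 2·(-2)^i for every i ≥ 0, by induction.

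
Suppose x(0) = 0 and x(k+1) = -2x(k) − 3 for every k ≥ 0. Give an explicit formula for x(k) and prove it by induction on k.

Claim: x(k) = (-2)^k − 1.

Base case: x(0) = 0, and (-2)^0 − 1 = 1 − 1 = 0.
Assume x(r) = (-2)^r − 1 for some r ≥ 0.
Then x(r+1) = -2x(r) − 3 = -2·((-2)^r − 1) − 3 = -2·(-2)^r + 2 − 3 = (-2)^{r+1} − 1.
By induction, x(k) = (-2)^k − 1 for all k ≥ 0.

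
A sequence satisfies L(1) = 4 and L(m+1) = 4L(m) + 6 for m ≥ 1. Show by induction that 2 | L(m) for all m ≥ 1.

Base case: L(1) = 4 = 2·2, so 2 | L(1).
Assume 2 | L(r), so L(r) = 2t for some integer t.
Then L(r+1) = 4L(r) + 6 = 4·(2t) + 6 = 2(4t + 3), so 2 | L(r+1).
Hence 2 | L(m) for every m ≥ 1, by induction.

2 | L(m)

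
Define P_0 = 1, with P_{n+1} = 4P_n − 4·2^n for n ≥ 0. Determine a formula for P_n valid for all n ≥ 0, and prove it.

Claim: P_n = -4^n + 2·2^n.

Base case: P_0 = 1, and -4^0 + 2·2^0 = -1 + 2 = 1.
Assume P_j = -4^j + 2·2^j for some j ≥ 0.
Then P_{j+1} = 4P_j − 4·2^j = 4·(-4^j + 2·2^j) − 4·2^j = -4^{j+1} + 8·2^j − 4·2^j = -4^{j+1} + 4·2^j = -4^{j+1} + 2·2^{j+1}.
This completes the inductive step, so P_n = -4^n + 2·2^n for all n ≥ 0.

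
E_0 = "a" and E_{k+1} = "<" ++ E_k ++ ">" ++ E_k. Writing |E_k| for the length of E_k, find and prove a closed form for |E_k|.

Claim: |E_k| = 3·2^k − 2.

Base case: |E_0| = 1, and 3·2^0 − 2 = 1.
Assume |E_j| = 3·2^j − 2.
Then |E_{j+1}| = 1 + |E_j| + 1 + |E_j| = 2|E_j| + 2 = 2(3·2^j − 2) + 2 = 3·2^{j+1} − 4 + 2 = 3·2^{j+1} − 2.
By induction, |E_k| = 3·2^k − 2 for all k ≥ 0.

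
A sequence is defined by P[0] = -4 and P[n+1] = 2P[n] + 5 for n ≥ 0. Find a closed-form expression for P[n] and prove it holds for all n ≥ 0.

Claim: P[n] = 2^n − 5.

Base case: P[0] = -4, and 2^0 − 5 = 1 − 5 = -4.
Assume P[r] = 2^r − 5 for some r ≥ 0.
Then P[r+1] = 2P[r] + 5 = 2·(2^r − 5) + 5 = 2^{r+1} − 10 + 5 = 2^{r+1} − 5.
This completes the inductive step, so P[n] = 2^n − 5 for all n ≥ 0.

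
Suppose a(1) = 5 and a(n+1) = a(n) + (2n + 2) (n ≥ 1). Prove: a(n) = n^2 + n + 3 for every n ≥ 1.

Base case: a(1) = 5, and 1^2 + 1 + 3 = 5.
Assume a(j) = j^2 + j + 3.
Then a(j+1) = a(j) + (2j + 2) = (j^2 + j + 3) + (2j + 2) = j^2 + 3j + 5,
and (j+1)^2 + (j+1) + 3 = j^2 + 3j + 5.
By induction, a(n) = n^2 + n + 3 for all n ≥ 1.

a(n) = n^2 + n + 3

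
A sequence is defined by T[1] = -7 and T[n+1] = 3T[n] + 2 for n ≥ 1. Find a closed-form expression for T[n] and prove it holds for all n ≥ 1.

Claim: T[n] = -2·3^n − 1.

Base case: T[1] = -7, and -2·3^1 − 1 = -6 − 1 = -7.
Assume T[j] = -2·3^j − 1 for some j ≥ 1.
Then T[j+1] = 3T[j] + 2 = 3·(-2·3^j − 1) + 2 = -6·3^j − 3 + 2 = -2·3^{j+1} − 1.
By induction, T[n] = -2·3^n − 1 for all n ≥ 1.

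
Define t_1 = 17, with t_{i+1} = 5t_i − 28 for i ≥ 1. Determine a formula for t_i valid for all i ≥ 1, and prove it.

Claim: t_i = 2·5^i + 7.

Base case: t_1 = 17, and 2·5^1 + 7 = 10 + 7 = 17.
Assume t_r = 2·5^r + 7 for some r ≥ 1.
Then t_{r+1} = 5t_r − 28 = 5·(2·5^r + 7) − 28 = 10·5^r + 35 − 28 = 2·5^{r+1} + 7.
Hence t_i = 2·5^i + 7 for every i ≥ 1, by induction.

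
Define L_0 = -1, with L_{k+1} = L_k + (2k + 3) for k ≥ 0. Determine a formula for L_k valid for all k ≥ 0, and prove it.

Claim: L_k = k^2 + 2k − 1.

Base case: L_0 = -1, and 0^2 + 2·0 − 1 = -1.
Assume L_j = j^2 + 2j − 1.
Then L_{j+1} = L_j + (2j + 3) = (j^2 + 2j − 1) + (2j + 3) = j^2 + 4j + 2,
and (j+1)^2 + 2·(j+1) − 1 = j^2 + 4j + 2.
Hence L_k = k^2 + 2k − 1 for every k ≥ 0, by induction.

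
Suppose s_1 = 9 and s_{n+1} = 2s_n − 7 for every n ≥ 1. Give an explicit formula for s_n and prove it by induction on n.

Claim: s_n = 2^n + 7.

Base case: s_1 = 9, and 2^1 + 7 = 2 + 7 = 9.
Assume s_k = 2^k + 7 for some k ≥ 1.
Then s_{k+1} = 2s_k − 7 = 2·(2^k + 7) − 7 = 2^{k+1} + 14 − 7 = 2^{k+1} + 7.
So the formula holds for k+1, and by induction s_n = 2^n + 7 for all n ≥ 1.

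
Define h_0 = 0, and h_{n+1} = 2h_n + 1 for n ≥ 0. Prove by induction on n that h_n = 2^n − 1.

Base case: h_0 = 0, and 2^0 − 1 = 1 − 1 = 0.
Assume h_j = 2^j − 1 for some j ≥ 0.
Then h_{j+1} = 2h_j + 1 = 2·(2^j − 1) + 1 = 2^{j+1} − 2 + 1 = 2^{j+1} − 1.
Hence h_n = 2^n − 1 for every n ≥ 0, by induction.

h_n = 2^n − 1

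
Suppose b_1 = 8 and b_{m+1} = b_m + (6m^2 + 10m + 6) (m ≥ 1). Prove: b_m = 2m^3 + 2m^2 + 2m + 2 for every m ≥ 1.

Base case: b_1 = 8, and 2·1^3 + 2·1^2 + 2·1 + 2 = 8.
Assume b_j = 2j^3 + 2j^2 + 2j + 2.
Then b_{j+1} = b_j + (6j^2 + 10j + 6) = (2j^3 + 2j^2 + 2j + 2) + (6j^2 + 10j + 6) = 2j^3 + 8j^2 + 12j + 8,
and 2·(j+1)^3 + 2·(j+1)^2 + 2·(j+1) + 2 = 2j^3 + 8j^2 + 12j + 8.
By induction, b_m = 2m^3 + 2m^2 + 2m + 2 for all m ≥ 1.

b_m = 2m^3 + 2m^2 + 2m + 2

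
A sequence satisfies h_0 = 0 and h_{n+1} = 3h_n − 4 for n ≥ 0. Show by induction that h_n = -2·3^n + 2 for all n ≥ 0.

Base case: h_0 = 0, and -2·3^0 + 2 = -2 + 2 = 0.
Assume h_j = -2·3^j + 2 for some j ≥ 0.
Then h_{j+1} = 3h_j − 4 = 3·(-2·3^j + 2) − 4 = -6·3^j + 6 − 4 = -2·3^{j+1} + 2.
This completes the inductive step, so h_n = -2·3^n + 2 for all n ≥ 0.

h_n = -2·3^n + 2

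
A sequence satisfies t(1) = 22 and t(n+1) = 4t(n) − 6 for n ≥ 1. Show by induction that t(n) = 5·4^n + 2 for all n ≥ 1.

Base case: t(1) = 22, and 5·4^1 + 2 = 20 + 2 = 22.
Assume t(k) = 5·4^k + 2 for some k ≥ 1.
Then t(k+1) = 4t(k) − 6 = 4·(5·4^k + 2) − 6 = 20·4^k + 8 − 6 = 5·4^{k+1} + 2.
This completes the inductive step, so t(n) = 5·4^n + 2 for all n ≥ 1.

t(n) = 5·4^n + 2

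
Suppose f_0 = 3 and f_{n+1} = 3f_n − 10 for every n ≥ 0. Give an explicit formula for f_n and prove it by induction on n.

Claim: f_n = -2·3^n + 5.

Base case: f_0 = 3, and -2·3^0 + 5 = -2 + 5 = 3.
Assume f_k = -2·3^k + 5 for some k ≥ 0.
Then f_{k+1} = 3f_k − 10 = 3·(-2·3^k + 5) − 10 = -6·3^k + 15 − 10 = -2·3^{k+1} + 5.
So the formula holds for k+1, and by induction f_n = -2·3^n + 5 for all n ≥ 0.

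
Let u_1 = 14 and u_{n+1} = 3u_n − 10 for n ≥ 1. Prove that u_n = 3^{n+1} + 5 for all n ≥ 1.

Base case: u_1 = 14, and 3^{1+1} + 5 = 9 + 5 = 14.
Assume u_j = 3^{j+1} + 5 for some j ≥ 1.
Then u_{j+1} = 3u_j − 10 = 3·(3^{j+1} + 5) − 10 = 3^{j+2} + 15 − 10 = 3^{j+2} + 5.
By induction, u_n = 3^{n+1} + 5 for all n ≥ 1.

u_n = 3^{n+1} + 5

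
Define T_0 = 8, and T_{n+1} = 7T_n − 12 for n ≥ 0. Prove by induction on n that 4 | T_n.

Base case: T_0 = 8 = 4·2, so 4 | T_0.
Assume 4 | T_m, so T_m = 4t for some integer t.
Then T_{m+1} = 7T_m − 12 = 7·(4t) − 12 = 4(7t − 3), so 4 | T_{m+1}.
So the property holds for m+1, and by induction 4 | T_n for all n ≥ 0.

4 | T_n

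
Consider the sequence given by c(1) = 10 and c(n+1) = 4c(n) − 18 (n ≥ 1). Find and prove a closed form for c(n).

Claim: c(n) = 4^n + 6.

Base case: c(1) = 10, and 4^1 + 6 = 4 + 6 = 10.
Assume c(r) = 4^r + 6 for some r ≥ 1.
Then c(r+1) = 4c(r) − 18 = 4·(4^r + 6) − 18 = 4^{r+1} + 24 − 18 = 4^{r+1} + 6.
By induction, c(n) = 4^n + 6 for all n ≥ 1.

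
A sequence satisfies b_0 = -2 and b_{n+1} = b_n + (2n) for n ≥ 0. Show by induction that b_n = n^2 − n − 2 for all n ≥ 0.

Base case: b_0 = -2, and 0^2 − 0 − 2 = -2.
Assume b_r = r^2 − r − 2.
Then b_{r+1} = b_r + (2r) = (r^2 − r − 2) + (2r) = r^2 + r − 2,
and (r+1)^2 − (r+1) − 2 = r^2 + r − 2.
By induction, b_n = n^2 − n − 2 for all n ≥ 0.

b_n = n^2 − n − 2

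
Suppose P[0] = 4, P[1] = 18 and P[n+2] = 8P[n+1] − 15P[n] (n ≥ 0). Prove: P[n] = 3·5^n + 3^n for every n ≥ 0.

Base cases: P[0] = 4 and 3·5^0 + 3^0 = 4; P[1] = 18 and 3·5^1 + 3^1 = 18.
Assume P[j] = 3·5^j + 3^j for all 0 ≤ j ≤ k, where k ≥ 1.
Then P[k+1] = 8P[k] − 15P[k−1] = 8·(3·5^k + 3^k) − 15·(3·5^{k−1} + 3^{k−1}) = 3·(8·5 − 15)5^{k−1} + (8·3 − 15)3^{k−1} = 75·5^{k−1} + 9·3^{k−1} = 3·5^{k+1} + 3^{k+1}.
By strong induction, P[n] = 3·5^n + 3^n for all n ≥ 0.

P[n] = 3·5^n + 3^n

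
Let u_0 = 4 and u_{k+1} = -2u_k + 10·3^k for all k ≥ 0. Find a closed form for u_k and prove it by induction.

Claim: u_k = 2·(-2)^k + 2·3^k.

Base case: u_0 = 4, and 2·(-2)^0 + 2·3^0 = 2 + 2 = 4.
Assume u_j = 2·(-2)^j + 2·3^j for some j ≥ 0.
Then u_{j+1} = -2u_j + 10·3^j = -2·(2·(-2)^j + 2·3^j) + 10·3^j = 2·(-2)^{j+1} − 4·3^j + 10·3^j = 2·(-2)^{j+1} + 6·3^j = 2·(-2)^{j+1} + 2·3^{j+1}.
So the formula holds for j+1, and by induction u_k = 2·(-2)^k + 2·3^k for all k ≥ 0.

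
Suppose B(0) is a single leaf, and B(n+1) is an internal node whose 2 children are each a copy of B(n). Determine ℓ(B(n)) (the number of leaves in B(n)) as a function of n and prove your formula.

Claim: ℓ(B(n)) = 2^n.

Base case: ℓ(B(0)) = 1, and 2^0 = 1.
Assume ℓ(B(r)) = 2^r.
Then ℓ(B(r+1)) = 2·ℓ(B(r)) = 2·2^r = 2^{r+1}.
By induction, ℓ(B(n)) = 2^n for all n ≥ 0.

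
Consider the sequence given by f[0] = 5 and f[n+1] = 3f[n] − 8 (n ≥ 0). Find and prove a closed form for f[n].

Claim: f[n] = 3^n + 4.

Base case: f[0] = 5, and 3^0 + 4 = 1 + 4 = 5.
Assume f[k] = 3^k + 4 for some k ≥ 0.
Then f[k+1] = 3f[k] − 8 = 3·(3^k + 4) − 8 = 3^{k+1} + 12 − 8 = 3^{k+1} + 4.
By induction, f[n] = 3^n + 4 for all n ≥ 0.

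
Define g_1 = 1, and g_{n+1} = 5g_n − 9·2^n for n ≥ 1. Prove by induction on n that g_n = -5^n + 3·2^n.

Base case: g_1 = 1, and -5^1 + 3·2^1 = -5 + 6 = 1.
Assume g_j = -5^j + 3·2^j for some j ≥ 1.
Then g_{j+1} = 5g_j − 9·2^j = 5·(-5^j + 3·2^j) − 9·2^j = -5^{j+1} + 15·2^j − 9·2^j = -5^{j+1} + 6·2^j = -5^{j+1} + 3·2^{j+1}.
This completes the inductive step, so g_n = -5^n + 3·2^n for all n ≥ 1.

g_n = -5^n + 3·2^n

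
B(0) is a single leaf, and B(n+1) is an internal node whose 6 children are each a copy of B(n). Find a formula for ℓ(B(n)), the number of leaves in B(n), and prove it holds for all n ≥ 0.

Claim: ℓ(B(n)) = 6^n.

Base case: ℓ(B(0)) = 1, and 6^0 = 1.
Assume ℓ(B(k)) = 6^k.
Then ℓ(B(k+1)) = 6·ℓ(B(k)) = 6·6^k = 6^{k+1}.
So the formula holds for k+1, and by induction ℓ(B(n)) = 6^n for all n ≥ 0.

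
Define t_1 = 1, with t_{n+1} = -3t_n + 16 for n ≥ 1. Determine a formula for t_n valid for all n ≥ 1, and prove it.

Claim: t_n = (-3)^n + 4.

Base case: t_1 = 1, and (-3)^1 + 4 = -3 + 4 = 1.
Assume t_m = (-3)^m + 4 for some m ≥ 1.
Then t_{m+1} = -3t_m + 16 = -3·((-3)^m + 4) + 16 = -3·(-3)^m − 12 + 16 = (-3)^{m+1} + 4.
So the formula holds for m+1, and by induction t_n = (-3)^n + 4 for all n ≥ 1.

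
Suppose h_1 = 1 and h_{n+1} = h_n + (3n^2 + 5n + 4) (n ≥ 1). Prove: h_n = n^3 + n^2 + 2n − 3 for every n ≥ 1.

Base case: h_1 = 1, and 1^3 + 1^2 + 2·1 − 3 = 1.
Assume h_r = r^3 + r^2 + 2r − 3.
Then h_{r+1} = h_r + (3r^2 + 5r + 4) = (r^3 + r^2 + 2r − 3) + (3r^2 + 5r + 4) = r^3 + 4r^2 + 7r + 1,
and (r+1)^3 + (r+1)^2 + 2·(r+1) − 3 = r^3 + 4r^2 + 7r + 1.
By induction, h_n = n^3 + n^2 + 2n − 3 for all n ≥ 1.

h_n = n^3 + n^2 + 2n − 3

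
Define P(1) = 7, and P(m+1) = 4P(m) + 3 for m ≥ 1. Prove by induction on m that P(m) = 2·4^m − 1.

Base case: P(1) = 7, and 2·4^1 − 1 = 8 − 1 = 7.
Assume P(k) = 2·4^k − 1 for some k ≥ 1.
Then P(k+1) = 4P(k) + 3 = 4·(2·4^k − 1) + 3 = 8·4^k − 4 + 3 = 2·4^{k+1} − 1.
Hence P(m) = 2·4^m − 1 for every m ≥ 1, by induction.

P(m) = 2·4^m − 1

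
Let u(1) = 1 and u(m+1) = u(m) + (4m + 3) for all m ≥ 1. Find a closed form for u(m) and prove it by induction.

Claim: u(m) = 2m^2 + m − 2.

Base case: u(1) = 1, and 2·1^2 + 1 − 2 = 1.
Assume u(k) = 2k^2 + k − 2.
Then u(k+1) = u(k) + (4k + 3) = (2k^2 + k − 2) + (4k + 3) = 2k^2 + 5k + 1,
and 2·(k+1)^2 + (k+1) − 2 = 2k^2 + 5k + 1.
This completes the inductive step, so u(m) = 2m^2 + m − 2 for all m ≥ 1.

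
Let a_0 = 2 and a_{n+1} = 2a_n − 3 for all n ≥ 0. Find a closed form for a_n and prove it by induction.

Claim: a_n = -2^n + 3.

Base case: a_0 = 2, and -2^0 + 3 = -1 + 3 = 2.
Assume a_j = -2^j + 3 for some j ≥ 0.
Then a_{j+1} = 2a_j − 3 = 2·(-2^j + 3) − 3 = -2^{j+1} + 6 − 3 = -2^{j+1} + 3.
So the formula holds for j+1, and by induction a_n = -2^n + 3 for all n ≥ 0.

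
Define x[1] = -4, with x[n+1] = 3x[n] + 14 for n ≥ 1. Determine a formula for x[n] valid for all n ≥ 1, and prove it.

Claim: x[n] = 3^n − 7.

Base case: x[1] = -4, and 3^1 − 7 = 3 − 7 = -4.
Assume x[r] = 3^r − 7 for some r ≥ 1.
Then x[r+1] = 3x[r] + 14 = 3·(3^r − 7) + 14 = 3^{r+1} − 21 + 14 = 3^{r+1} − 7.
This completes the inductive step, so x[n] = 3^n − 7 for all n ≥ 1.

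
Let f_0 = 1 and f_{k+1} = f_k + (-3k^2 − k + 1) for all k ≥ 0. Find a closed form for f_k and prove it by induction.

Claim: f_k = -k^3 + k^2 + k + 1.

Base case: f_0 = 1, and -0^3 + 0^2 + 0 + 1 = 1.
Assume f_m = -m^3 + m^2 + m + 1.
Then f_{m+1} = f_m + (-3m^2 − m + 1) = (-m^3 + m^2 + m + 1) + (-3m^2 − m + 1) = -m^3 − 2m^2 + 2,
and -(m+1)^3 + (m+1)^2 + (m+1) + 1 = -m^3 − 2m^2 + 2.
This completes the inductive step, so f_k = -k^3 + k^2 + k + 1 for all k ≥ 0.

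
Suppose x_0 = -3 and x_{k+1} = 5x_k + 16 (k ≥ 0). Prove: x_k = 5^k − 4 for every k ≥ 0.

Base case: x_0 = -3, and 5^0 − 4 = 1 − 4 = -3.
Assume x_r = 5^r − 4 for some r ≥ 0.
Then x_{r+1} = 5x_r + 16 = 5·(5^r − 4) + 16 = 5^{r+1} − 20 + 16 = 5^{r+1} − 4.
Hence x_k = 5^k − 4 for every k ≥ 0, by induction.

x_k = 5^k − 4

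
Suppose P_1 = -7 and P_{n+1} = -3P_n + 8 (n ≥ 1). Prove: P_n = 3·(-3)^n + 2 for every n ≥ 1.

Base case: P_1 = -7, and 3·(-3)^1 + 2 = -9 + 2 = -7.
Assume P_r = 3·(-3)^r + 2 for some r ≥ 1.
Then P_{r+1} = -3P_r + 8 = -3·(3·(-3)^r + 2) + 8 = -9·(-3)^r − 6 + 8 = 3·(-3)^{r+1} + 2.
Hence P_n = 3·(-3)^n + 2 for every n ≥ 1, by induction.

P_n = 3·(-3)^n + 2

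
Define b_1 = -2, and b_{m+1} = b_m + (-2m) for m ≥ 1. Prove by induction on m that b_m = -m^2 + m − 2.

Base case: b_1 = -2, and -1^2 + 1 − 2 = -2.
Assume b_k = -k^2 + k − 2.
Then b_{k+1} = b_k + (-2k) = (-k^2 + k − 2) + (-2k) = -k^2 − k − 2,
and -(k+1)^2 + (k+1) − 2 = -k^2 − k − 2.
By induction, b_m = -m^2 + m − 2 for all m ≥ 1.

b_m = -m^2 + m − 2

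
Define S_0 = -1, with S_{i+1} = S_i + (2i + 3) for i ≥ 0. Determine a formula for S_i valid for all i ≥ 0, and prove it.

Claim: S_i = i^2 + 2i − 1.

Base case: S_0 = -1, and 0^2 + 2·0 − 1 = -1.
Assume S_j = j^2 + 2j − 1.
Then S_{j+1} = S_j + (2j + 3) = (j^2 + 2j − 1) + (2j + 3) = j^2 + 4j + 2,
and (j+1)^2 + 2·(j+1) − 1 = j^2 + 4j + 2.
By induction, S_i = i^2 + 2i − 1 for all i ≥ 0.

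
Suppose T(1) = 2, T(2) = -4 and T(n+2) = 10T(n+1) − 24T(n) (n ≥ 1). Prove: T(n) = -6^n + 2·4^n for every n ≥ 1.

Base cases: T(1) = 2 and -6^1 + 2·4^1 = 2; T(2) = -4 and -6^2 + 2·4^2 = -4.
Assume T(i) = -6^i + 2·4^i for all 1 ≤ i ≤ j, where j ≥ 2.
Then T(j+1) = 10T(j) − 24T(j−1) = 10·(-6^j + 2·4^j) − 24·(-6^{j−1} + 2·4^{j−1}) = -(10·6 − 24)6^{j−1} + 2·(10·4 − 24)4^{j−1} = -36·6^{j−1} + 32·4^{j−1} = -6^{j+1} + 2·4^{j+1}.
Hence T(n) = -6^n + 2·4^n for every n ≥ 1, by strong induction.

T(n) = -6^n + 2·4^n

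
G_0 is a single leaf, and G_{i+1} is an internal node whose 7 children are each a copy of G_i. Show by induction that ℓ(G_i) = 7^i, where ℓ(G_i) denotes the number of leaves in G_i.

Base case: ℓ(G_0) = 1, and 7^0 = 1.
Assume ℓ(G_k) = 7^k.
Then ℓ(G_{k+1}) = 7·ℓ(G_k) = 7·7^k = 7^{k+1}.
This completes the inductive step, so ℓ(G_i) = 7^i for all i ≥ 0.

ℓ(G_i) = 7^i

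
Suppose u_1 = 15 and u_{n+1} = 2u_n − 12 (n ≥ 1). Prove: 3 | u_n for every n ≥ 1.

Base case: u_1 = 15 = 3·5, so 3 | u_1.
Assume 3 | u_m, so u_m = 3t for some integer t.
Then u_{m+1} = 2u_m − 12 = 2·(3t) − 12 = 3(2t − 4), so 3 | u_{m+1}.
This completes the inductive step, so 3 | u_n for all n ≥ 1.

3 | u_n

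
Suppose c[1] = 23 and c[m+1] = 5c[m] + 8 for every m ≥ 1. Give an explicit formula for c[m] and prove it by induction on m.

Claim: c[m] = 5^{m+1} − 2.

Base case: c[1] = 23, and 5^{1+1} − 2 = 25 − 2 = 23.
Assume c[k] = 5^{k+1} − 2 for some k ≥ 1.
Then c[k+1] = 5c[k] + 8 = 5·(5^{k+1} − 2) + 8 = 5^{k+2} − 10 + 8 = 5^{k+2} − 2.
This completes the inductive step, so c[m] = 5^{m+1} − 2 for all m ≥ 1.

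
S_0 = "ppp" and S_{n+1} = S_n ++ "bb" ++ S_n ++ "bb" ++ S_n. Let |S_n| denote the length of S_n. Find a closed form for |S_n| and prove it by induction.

Claim: |S_n| = 5·3^n − 2.

Base case: |S_0| = 3, and 5·3^0 − 2 = 3.
Assume |S_r| = 5·3^r − 2.
Then |S_{r+1}| = 3|S_r| + 4 = 3(5·3^r − 2) + 4 = 5·3^{r+1} − 6 + 4 = 5·3^{r+1} − 2.
Hence |S_n| = 5·3^n − 2 for every n ≥ 0, by induction.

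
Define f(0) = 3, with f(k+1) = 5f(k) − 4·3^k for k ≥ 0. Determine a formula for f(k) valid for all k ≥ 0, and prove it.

Claim: f(k) = 5^k + 2·3^k.

Base case: f(0) = 3, and 5^0 + 2·3^0 = 1 + 2 = 3.
Assume f(m) = 5^m + 2·3^m for some m ≥ 0.
Then f(m+1) = 5f(m) − 4·3^m = 5·(5^m + 2·3^m) − 4·3^m = 5^{m+1} + 10·3^m − 4·3^m = 5^{m+1} + 6·3^m = 5^{m+1} + 2·3^{m+1}.
So the formula holds for m+1, and by induction f(k) = 5^k + 2·3^k for all k ≥ 0.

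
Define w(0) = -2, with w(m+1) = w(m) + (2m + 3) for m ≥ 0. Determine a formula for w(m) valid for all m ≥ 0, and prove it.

Claim: w(m) = m^2 + 2m − 2.

Base case: w(0) = -2, and 0^2 + 2·0 − 2 = -2.
Assume w(k) = k^2 + 2k − 2.
Then w(k+1) = w(k) + (2k + 3) = (k^2 + 2k − 2) + (2k + 3) = k^2 + 4k + 1,
and (k+1)^2 + 2·(k+1) − 2 = k^2 + 4k + 1.
This completes the inductive step, so w(m) = m^2 + 2m − 2 for all m ≥ 0.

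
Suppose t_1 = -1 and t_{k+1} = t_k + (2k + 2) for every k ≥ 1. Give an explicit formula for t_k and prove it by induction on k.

Claim: t_k = k^2 + k − 3.

Base case: t_1 = -1, and 1^2 + 1 − 3 = -1.
Assume t_j = j^2 + j − 3.
Then t_{j+1} = t_j + (2j + 2) = (j^2 + j − 3) + (2j + 2) = j^2 + 3j − 1,
and (j+1)^2 + (j+1) − 3 = j^2 + 3j − 1.
By induction, t_k = k^2 + k − 3 for all k ≥ 1.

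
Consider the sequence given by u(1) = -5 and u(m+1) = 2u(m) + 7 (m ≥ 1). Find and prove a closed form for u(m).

Claim: u(m) = 2^m − 7.

Base case: u(1) = -5, and 2^1 − 7 = 2 − 7 = -5.
Assume u(j) = 2^j − 7 for some j ≥ 1.
Then u(j+1) = 2u(j) + 7 = 2·(2^j − 7) + 7 = 2^{j+1} − 14 + 7 = 2^{j+1} − 7.
So the formula holds for j+1, and by induction u(m) = 2^m − 7 for all m ≥ 1.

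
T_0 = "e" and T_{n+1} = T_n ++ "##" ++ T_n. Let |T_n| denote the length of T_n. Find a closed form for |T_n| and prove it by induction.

Claim: |T_n| = 3·2^n − 2.

Base case: |T_0| = 1, and 3·2^0 − 2 = 1.
Assume |T_k| = 3·2^k − 2.
Then |T_{k+1}| = |T_k| + 2 + |T_k| = 2|T_k| + 2 = 2(3·2^k − 2) + 2 = 3·2^{k+1} − 4 + 2 = 3·2^{k+1} − 2.
This completes the inductive step, so |T_n| = 3·2^n − 2 for all n ≥ 0.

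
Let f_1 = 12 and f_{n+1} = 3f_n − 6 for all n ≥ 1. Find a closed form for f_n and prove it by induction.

Claim: f_n = 3^{n+1} + 3.

Base case: f_1 = 12, and 3^{1+1} + 3 = 9 + 3 = 12.
Assume f_m = 3^{m+1} + 3 for some m ≥ 1.
Then f_{m+1} = 3f_m − 6 = 3·(3^{m+1} + 3) − 6 = 3^{m+2} + 9 − 6 = 3^{m+2} + 3.
Hence f_n = 3^{n+1} + 3 for every n ≥ 1, by induction.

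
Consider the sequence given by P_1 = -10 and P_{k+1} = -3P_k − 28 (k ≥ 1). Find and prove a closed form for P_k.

Claim: P_k = (-3)^k − 7.

Base case: P_1 = -10, and (-3)^1 − 7 = -3 − 7 = -10.
Assume P_j = (-3)^j − 7 for some j ≥ 1.
Then P_{j+1} = -3P_j − 28 = -3·((-3)^j − 7) − 28 = -3·(-3)^j + 21 − 28 = (-3)^{j+1} − 7.
This completes the inductive step, so P_k = (-3)^k − 7 for all k ≥ 1.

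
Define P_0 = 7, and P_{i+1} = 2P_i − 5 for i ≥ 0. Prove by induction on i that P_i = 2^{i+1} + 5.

Base case: P_0 = 7, and 2^{0+1} + 5 = 2 + 5 = 7.
Assume P_r = 2^{r+1} + 5 for some r ≥ 0.
Then P_{r+1} = 2P_r − 5 = 2·(2^{r+1} + 5) − 5 = 2^{r+2} + 10 − 5 = 2^{r+2} + 5.
By induction, P_i = 2^{i+1} + 5 for all i ≥ 0.

P_i = 2^{i+1} + 5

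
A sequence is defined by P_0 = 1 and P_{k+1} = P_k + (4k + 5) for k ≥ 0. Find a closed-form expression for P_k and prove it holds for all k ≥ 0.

Claim: P_k = 2k^2 + 3k + 1.

Base case: P_0 = 1, and 2·0^2 + 3·0 + 1 = 1.
Assume P_j = 2j^2 + 3j + 1.
Then P_{j+1} = P_j + (4j + 5) = (2j^2 + 3j + 1) + (4j + 5) = 2j^2 + 7j + 6,
and 2·(j+1)^2 + 3·(j+1) + 1 = 2j^2 + 7j + 6.
This completes the inductive step, so P_k = 2k^2 + 3k + 1 for all k ≥ 0.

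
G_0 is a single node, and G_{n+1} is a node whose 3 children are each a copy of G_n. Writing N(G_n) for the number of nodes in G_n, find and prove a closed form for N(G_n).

Claim: N(G_n) = (3^{n+1} − 1)/2.

Base case: N(G_0) = 1, and (3^{0+1} − 1)/2 = 1.
Assume N(G_k) = (3^{k+1} − 1)/2.
Then N(G_{k+1}) = 1 + 3N(G_k) = 1 + 3·(3^{k+1} − 1)/2 = 1 + (3^{k+2} − 3)/2 = (2 + 3^{k+2} − 3)/2 = (3^{k+2} − 1)/2.
By induction, N(G_n) = (3^{n+1} − 1)/2 for all n ≥ 0.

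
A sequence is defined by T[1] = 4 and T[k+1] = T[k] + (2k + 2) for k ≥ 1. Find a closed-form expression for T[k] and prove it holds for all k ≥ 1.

Claim: T[k] = k^2 + k + 2.

Base case: T[1] = 4, and 1^2 + 1 + 2 = 4.
Assume T[m] = m^2 + m + 2.
Then T[m+1] = T[m] + (2m + 2) = (m^2 + m + 2) + (2m + 2) = m^2 + 3m + 4,
and (m+1)^2 + (m+1) + 2 = m^2 + 3m + 4.
Hence T[k] = k^2 + k + 2 for every k ≥ 1, by induction.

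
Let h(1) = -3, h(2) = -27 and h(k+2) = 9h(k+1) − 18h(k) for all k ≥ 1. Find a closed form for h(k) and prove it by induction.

Claim: h(k) = -6^k + 3^k.

Base cases: h(1) = -3 and -6^1 + 3^1 = -3; h(2) = -27 and -6^2 + 3^2 = -27.
Assume h(j) = -6^j + 3^j for all 1 ≤ j ≤ r, where r ≥ 2.
Then h(r+1) = 9h(r) − 18h(r−1) = 9·(-6^r + 3^r) − 18·(-6^{r−1} + 3^{r−1}) = -(9·6 − 18)6^{r−1} + (9·3 − 18)3^{r−1} = -36·6^{r−1} + 9·3^{r−1} = -6^{r+1} + 3^{r+1}.
So the formula holds for r+1, and by strong induction h(k) = -6^k + 3^k for all k ≥ 1.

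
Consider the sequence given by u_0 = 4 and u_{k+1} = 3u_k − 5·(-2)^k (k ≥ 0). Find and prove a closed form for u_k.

Claim: u_k = 3·3^k + (-2)^k.

Base case: u_0 = 4, and 3·3^0 + (-2)^0 = 3 + 1 = 4.
Assume u_m = 3·3^m + (-2)^m for some m ≥ 0.
Then u_{m+1} = 3u_m − 5·(-2)^m = 3·(3·3^m + (-2)^m) − 5·(-2)^m = 3·3^{m+1} + 3·(-2)^m − 5·(-2)^m = 3·3^{m+1} − 2·(-2)^m = 3·3^{m+1} + (-2)^{m+1}.
So the formula holds for m+1, and by induction u_k = 3·3^k + (-2)^k for all k ≥ 0.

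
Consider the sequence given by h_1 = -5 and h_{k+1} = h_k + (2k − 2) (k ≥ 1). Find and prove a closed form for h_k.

Claim: h_k = k^2 − 3k − 3.

Base case: h_1 = -5, and 1^2 − 3·1 − 3 = -5.
Assume h_j = j^2 − 3j − 3.
Then h_{j+1} = h_j + (2j − 2) = (j^2 − 3j − 3) + (2j − 2) = j^2 − j − 5,
and (j+1)^2 − 3·(j+1) − 3 = j^2 − j − 5.
By induction, h_k = k^2 − 3k − 3 for all k ≥ 1.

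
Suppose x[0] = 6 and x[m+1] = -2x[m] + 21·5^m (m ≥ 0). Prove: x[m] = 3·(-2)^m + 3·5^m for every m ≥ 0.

Base case: x[0] = 6, and 3·(-2)^0 + 3·5^0 = 3 + 3 = 6.
Assume x[j] = 3·(-2)^j + 3·5^j for some j ≥ 0.
Then x[j+1] = -2x[j] + 21·5^j = -2·(3·(-2)^j + 3·5^j) + 21·5^j = 3·(-2)^{j+1} − 6·5^j + 21·5^j = 3·(-2)^{j+1} + 15·5^j = 3·(-2)^{j+1} + 3·5^{j+1}.
Hence x[m] = 3·(-2)^m + 3·5^m for every m ≥ 0, by induction.

x[m] = 3·(-2)^m + 3·5^m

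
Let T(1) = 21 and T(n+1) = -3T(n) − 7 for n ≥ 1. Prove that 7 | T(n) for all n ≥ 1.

Base case: T(1) = 21 = 7·3, so 7 | T(1).
Assume 7 | T(m), so T(m) = 7t for some integer t.
Then T(m+1) = -3T(m) − 7 = -3·(7t) − 7 = 7(-3t − 1), so 7 | T(m+1).
By induction, 7 | T(n) for all n ≥ 1.

7 | T(n)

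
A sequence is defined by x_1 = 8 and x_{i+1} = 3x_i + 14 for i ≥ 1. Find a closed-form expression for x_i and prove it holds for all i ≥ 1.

Claim: x_i = 5·3^i − 7.

Base case: x_1 = 8, and 5·3^1 − 7 = 15 − 7 = 8.
Assume x_k = 5·3^k − 7 for some k ≥ 1.
Then x_{k+1} = 3x_k + 14 = 3·(5·3^k − 7) + 14 = 15·3^k − 21 + 14 = 5·3^{k+1} − 7.
By induction, x_i = 5·3^i − 7 for all i ≥ 1.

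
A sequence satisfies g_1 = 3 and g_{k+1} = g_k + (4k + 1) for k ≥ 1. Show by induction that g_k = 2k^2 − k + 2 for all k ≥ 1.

Base case: g_1 = 3, and 2·1^2 − 1 + 2 = 3.
Assume g_r = 2r^2 − r + 2.
Then g_{r+1} = g_r + (4r + 1) = (2r^2 − r + 2) + (4r + 1) = 2r^2 + 3r + 3,
and 2·(r+1)^2 − (r+1) + 2 = 2r^2 + 3r + 3.
By induction, g_k = 2k^2 − k + 2 for all k ≥ 1.

g_k = 2k^2 − k + 2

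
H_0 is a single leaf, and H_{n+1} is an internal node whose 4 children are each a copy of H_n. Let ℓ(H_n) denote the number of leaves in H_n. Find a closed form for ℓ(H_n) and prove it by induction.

Claim: ℓ(H_n) = 4^n.

Base case: ℓ(H_0) = 1, and 4^0 = 1.
Assume ℓ(H_r) = 4^r.
Then ℓ(H_{r+1}) = 4·ℓ(H_r) = 4·4^r = 4^{r+1}.
This completes the inductive step, so ℓ(H_n) = 4^n for all n ≥ 0.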